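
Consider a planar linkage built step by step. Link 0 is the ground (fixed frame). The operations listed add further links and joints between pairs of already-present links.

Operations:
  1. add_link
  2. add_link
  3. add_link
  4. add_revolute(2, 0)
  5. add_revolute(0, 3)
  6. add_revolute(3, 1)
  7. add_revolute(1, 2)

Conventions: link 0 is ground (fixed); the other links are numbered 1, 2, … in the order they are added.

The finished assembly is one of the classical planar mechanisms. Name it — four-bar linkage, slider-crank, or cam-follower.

links: 4 (incl. ground); joints: 4 revolute, 0 prismatic, 0 higher (cam) pair, forming one closed loop
4 links in a single 4R loop → four-bar linkage

four-bar linkage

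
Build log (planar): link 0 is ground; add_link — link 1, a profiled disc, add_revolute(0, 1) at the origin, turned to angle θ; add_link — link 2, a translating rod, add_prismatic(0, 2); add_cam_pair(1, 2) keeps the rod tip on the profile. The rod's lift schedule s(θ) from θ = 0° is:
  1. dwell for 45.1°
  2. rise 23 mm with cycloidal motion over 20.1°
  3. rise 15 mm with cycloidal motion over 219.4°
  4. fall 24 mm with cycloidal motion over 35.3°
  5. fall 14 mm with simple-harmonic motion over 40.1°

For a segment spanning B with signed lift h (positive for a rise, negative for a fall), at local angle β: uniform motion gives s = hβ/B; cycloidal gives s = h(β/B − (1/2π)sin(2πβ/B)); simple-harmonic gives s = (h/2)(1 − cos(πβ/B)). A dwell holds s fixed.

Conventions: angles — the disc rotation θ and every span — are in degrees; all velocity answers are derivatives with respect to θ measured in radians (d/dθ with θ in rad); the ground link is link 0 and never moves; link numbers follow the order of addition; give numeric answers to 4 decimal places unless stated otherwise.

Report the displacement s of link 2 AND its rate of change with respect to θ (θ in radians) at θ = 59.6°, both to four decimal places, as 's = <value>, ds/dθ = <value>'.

seg 1 [0°–45.1°] dwell: s stays 0.0000
seg 2 [45.1°–65.2°] cycloidal, h=23: θ=59.6° here. β=14.5, B=20.1. 23·(0.7214 − sin(2π·0.7214)/(2π)) = 20.1936 → s = 20.1936
velocity in seg [45.1°–65.2°] (cycloidal), θ in radians: β = 14.5° = 0.2531 rad, B = 20.1° = 0.3508 rad; ds/dθ = (h/B)(1 − cos(2πβ/B)) = (23/0.3508)(1 − cos(2π·0.7214)) = 77.283345 mm/rad

s = 20.1936, ds/dθ = 77.2833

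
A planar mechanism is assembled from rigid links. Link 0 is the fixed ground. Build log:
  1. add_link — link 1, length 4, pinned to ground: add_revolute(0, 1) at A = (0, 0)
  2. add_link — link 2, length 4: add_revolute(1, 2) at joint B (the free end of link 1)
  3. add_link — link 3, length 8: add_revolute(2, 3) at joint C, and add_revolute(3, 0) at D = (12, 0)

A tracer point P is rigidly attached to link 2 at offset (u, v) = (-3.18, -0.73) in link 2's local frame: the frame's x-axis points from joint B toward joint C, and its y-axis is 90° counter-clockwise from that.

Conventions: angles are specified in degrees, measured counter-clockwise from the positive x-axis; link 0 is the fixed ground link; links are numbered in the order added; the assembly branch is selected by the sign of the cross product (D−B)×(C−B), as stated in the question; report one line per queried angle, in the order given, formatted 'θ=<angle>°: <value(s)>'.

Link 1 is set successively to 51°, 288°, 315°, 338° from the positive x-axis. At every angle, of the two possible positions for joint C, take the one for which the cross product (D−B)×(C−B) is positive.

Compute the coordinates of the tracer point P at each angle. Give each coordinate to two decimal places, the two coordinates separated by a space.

A=(0,0), D=(12.00,0)
θ=51°: B = A + 4.00·(cos51°, sin51°) = (2.5173, 3.1086)
θ=51°: |BD| = 9.9792
θ=51°: circle(B,4.00) ∩ circle(D,8.00): a=2.5846, h=3.0528
θ=51°:   candidates: C₊=(5.9243,5.2044) cross=30.465; C₋=(4.0223,-0.5975) cross=-30.465
θ=51°:   branch + wants cross > 0 → take C=(5.9243,5.2044) (cross=30.465)
θ=51°: ex = (C−B)/|BC| = (0.8517,0.5239); ey = (-0.5239,0.8517)
θ=51°: P = B + -3.18·ex + -0.73·ey = (0.1912,0.8206)
θ=288°: B = A + 4.00·(cos288°, sin288°) = (1.2361, -3.8042)
θ=288°: |BD| = 11.4164
θ=288°: circle(B,4.00) ∩ circle(D,8.00): a=3.6060, h=1.7312
θ=288°:   candidates: C₊=(4.0591,-0.9704) cross=19.764; C₋=(5.2128,-4.2349) cross=-19.764
θ=288°:   branch + wants cross > 0 → take C=(4.0591,-0.9704) (cross=19.764)
θ=288°: ex = (C−B)/|BC| = (0.7058,0.7085); ey = (-0.7085,0.7058)
θ=288°: P = B + -3.18·ex + -0.73·ey = (-0.4910,-6.5723)
θ=315°: B = A + 4.00·(cos315°, sin315°) = (2.8284, -2.8284)
θ=315°: |BD| = 9.5978
θ=315°: circle(B,4.00) ∩ circle(D,8.00): a=2.2983, h=3.2738
θ=315°:   candidates: C₊=(4.0599,0.9773) cross=31.421; C₋=(5.9895,-5.2795) cross=-31.421
θ=315°:   branch + wants cross > 0 → take C=(4.0599,0.9773) (cross=31.421)
θ=315°: ex = (C−B)/|BC| = (0.3079,0.9514); ey = (-0.9514,0.3079)
θ=315°: P = B + -3.18·ex + -0.73·ey = (2.5439,-6.0787)
θ=338°: B = A + 4.00·(cos338°, sin338°) = (3.7087, -1.4984)
θ=338°: |BD| = 8.4256
θ=338°: circle(B,4.00) ∩ circle(D,8.00): a=1.3643, h=3.7601
θ=338°:   candidates: C₊=(4.3826,2.4444) cross=31.681; C₋=(5.7200,-4.9560) cross=-31.681
θ=338°:   branch + wants cross > 0 → take C=(4.3826,2.4444) (cross=31.681)
θ=338°: ex = (C−B)/|BC| = (0.1685,0.9857); ey = (-0.9857,0.1685)
θ=338°: P = B + -3.18·ex + -0.73·ey = (3.8926,-4.7560)

θ=51°: 0.19 0.82
θ=288°: -0.49 -6.57
θ=315°: 2.54 -6.08
θ=338°: 3.89 -4.76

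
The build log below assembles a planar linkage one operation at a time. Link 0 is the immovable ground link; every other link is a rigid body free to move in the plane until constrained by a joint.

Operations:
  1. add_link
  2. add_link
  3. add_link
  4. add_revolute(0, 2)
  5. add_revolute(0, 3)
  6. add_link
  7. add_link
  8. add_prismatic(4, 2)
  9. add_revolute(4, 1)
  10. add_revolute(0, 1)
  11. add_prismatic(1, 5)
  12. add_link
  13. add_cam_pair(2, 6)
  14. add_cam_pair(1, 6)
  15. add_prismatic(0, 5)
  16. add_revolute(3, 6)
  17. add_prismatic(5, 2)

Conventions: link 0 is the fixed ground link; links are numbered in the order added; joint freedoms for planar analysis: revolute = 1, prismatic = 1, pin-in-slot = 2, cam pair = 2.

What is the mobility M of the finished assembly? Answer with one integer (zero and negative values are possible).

(L,J1,J2)=(1,0,0); link0 fixed
link1: (2,0,0)
link2: (3,0,0)
link3: (4,0,0)
R 0-2 [J1]: (4,1,0)
R 0-3 [J1]: (4,2,0)
link4: (5,2,0)
link5: (6,2,0)
P 4-2 [J1]: (6,3,0)
R 4-1 [J1]: (6,4,0)
R 0-1 [J1]: (6,5,0)
P 1-5 [J1]: (6,6,0)
link6: (7,6,0)
C 2-6 [J2]: (7,6,1)
C 1-6 [J2]: (7,6,2)
P 0-5 [J1]: (7,7,2)
R 3-6 [J1]: (7,8,2)
P 5-2 [J1]: (7,9,2)
Grübler: 3·6 − 2·9 − 2 = -2

M = -2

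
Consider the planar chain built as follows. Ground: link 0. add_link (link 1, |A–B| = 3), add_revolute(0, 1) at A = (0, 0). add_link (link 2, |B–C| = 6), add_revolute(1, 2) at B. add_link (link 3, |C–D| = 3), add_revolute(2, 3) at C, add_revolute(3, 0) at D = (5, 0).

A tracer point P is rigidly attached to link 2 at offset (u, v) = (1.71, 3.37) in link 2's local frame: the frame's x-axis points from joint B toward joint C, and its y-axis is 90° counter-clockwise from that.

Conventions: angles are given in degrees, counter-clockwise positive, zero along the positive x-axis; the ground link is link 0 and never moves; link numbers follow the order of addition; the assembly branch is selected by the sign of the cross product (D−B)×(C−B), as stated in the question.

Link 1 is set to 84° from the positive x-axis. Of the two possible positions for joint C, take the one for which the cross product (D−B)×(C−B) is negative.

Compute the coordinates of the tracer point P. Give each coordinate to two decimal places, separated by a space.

A=(0,0), D=(5.00,0)
B = A + 3.00·(cos84°, sin84°) = (0.3136, 2.9836)
|BD| = 5.5556
circle(B,6.00) ∩ circle(D,3.00): a=5.2078, h=2.9798
  candidates: C₊=(6.3069,2.7004) cross=16.554; C₋=(3.1064,-2.3268) cross=-16.554
  branch - wants cross < 0 → take C=(3.1064,-2.3268) (cross=-16.554)
ex = (C−B)/|BC| = (0.4655,-0.8851); ey = (0.8851,0.4655)
P = B + 1.71·ex + 3.37·ey = (4.0922,3.0387)

4.09 3.04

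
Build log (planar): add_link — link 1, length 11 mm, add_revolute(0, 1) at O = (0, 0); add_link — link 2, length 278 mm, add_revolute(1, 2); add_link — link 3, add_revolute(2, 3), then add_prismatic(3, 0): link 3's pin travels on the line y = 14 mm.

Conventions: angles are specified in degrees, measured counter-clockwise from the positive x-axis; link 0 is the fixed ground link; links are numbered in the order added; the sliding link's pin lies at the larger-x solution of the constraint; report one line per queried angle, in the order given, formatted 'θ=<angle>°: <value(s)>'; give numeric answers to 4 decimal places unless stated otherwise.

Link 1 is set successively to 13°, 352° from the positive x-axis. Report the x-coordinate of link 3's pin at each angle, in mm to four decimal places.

geometry: r = 11 mm, L = 278 mm, e = 14 mm
θ=13°: crank pin P = (r cos θ, r sin θ) = (10.718071, 2.474462)
θ=13°: h = r sin θ − e = 2.474462 − 14 = -11.525538
θ=13°: x = r cos θ + √(L² − h²) = 10.718071 + 277.760980 = 288.479051
θ=352°: crank pin P = (r cos θ, r sin θ) = (10.892949, -1.530904)
θ=352°: h = r sin θ − e = -1.530904 − 14 = -15.530904
θ=352°: x = r cos θ + √(L² − h²) = 10.892949 + 277.565832 = 288.458781

θ=13°: 288.4791
θ=352°: 288.4588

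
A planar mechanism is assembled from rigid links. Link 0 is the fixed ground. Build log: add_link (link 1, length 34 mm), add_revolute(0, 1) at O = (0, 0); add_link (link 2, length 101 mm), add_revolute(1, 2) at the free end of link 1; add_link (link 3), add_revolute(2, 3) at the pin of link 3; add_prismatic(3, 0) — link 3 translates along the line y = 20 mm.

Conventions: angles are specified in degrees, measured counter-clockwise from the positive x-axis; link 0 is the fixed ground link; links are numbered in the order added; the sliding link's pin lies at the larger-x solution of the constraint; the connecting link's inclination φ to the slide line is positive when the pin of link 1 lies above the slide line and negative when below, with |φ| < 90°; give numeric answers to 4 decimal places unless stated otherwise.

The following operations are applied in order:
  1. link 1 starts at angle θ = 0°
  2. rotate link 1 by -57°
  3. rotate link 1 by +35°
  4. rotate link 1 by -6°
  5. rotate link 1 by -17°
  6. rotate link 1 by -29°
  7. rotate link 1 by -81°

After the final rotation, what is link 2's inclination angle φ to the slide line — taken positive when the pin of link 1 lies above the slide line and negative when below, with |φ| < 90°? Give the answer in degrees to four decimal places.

geometry: r = 34 mm, L = 101 mm, e = 20 mm; θ starts at 0°
rotate link 1 by -57°: θ ← 0° -57° = -57°
rotate link 1 by +35°: θ ← -57° +35° = -22°
rotate link 1 by -6°: θ ← -22° -6° = -28°
rotate link 1 by -17°: θ ← -28° -17° = -45°
rotate link 1 by -29°: θ ← -45° -29° = -74°
rotate link 1 by -81°: θ ← -74° -81° = -155°
h = r sin θ − e = -14.369021 − 20 = -34.369021
sin φ = h / L = -34.369021 / 101 = -0.34028734
φ = arcsin(-0.34028734) = -19.894381°

-19.8944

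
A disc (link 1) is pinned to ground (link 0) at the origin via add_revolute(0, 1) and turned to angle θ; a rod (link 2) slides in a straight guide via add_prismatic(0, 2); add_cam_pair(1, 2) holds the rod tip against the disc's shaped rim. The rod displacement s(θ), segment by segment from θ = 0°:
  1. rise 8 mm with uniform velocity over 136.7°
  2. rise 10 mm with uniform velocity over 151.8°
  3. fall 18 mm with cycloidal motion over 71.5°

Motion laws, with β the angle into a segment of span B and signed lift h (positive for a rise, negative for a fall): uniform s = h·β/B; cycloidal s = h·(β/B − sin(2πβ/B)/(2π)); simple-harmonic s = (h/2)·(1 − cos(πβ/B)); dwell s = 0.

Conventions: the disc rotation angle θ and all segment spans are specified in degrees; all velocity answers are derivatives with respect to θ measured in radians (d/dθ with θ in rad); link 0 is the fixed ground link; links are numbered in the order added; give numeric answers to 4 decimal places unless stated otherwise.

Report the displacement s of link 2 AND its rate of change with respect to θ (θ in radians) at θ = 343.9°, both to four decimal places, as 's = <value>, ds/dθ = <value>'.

segment 1 (0° to 136.7°, uniform, h = 8) is passed completely: s = 0.0000 + (8) = 8.0000
segment 2 (136.7° to 288.5°, uniform, h = 10) is passed completely: s = 8.0000 + (10) = 18.0000
θ = 343.9° falls in segment 3 (288.5° to 360°, cycloidal, h = -18): β = 343.9 − 288.5 = 55.4°, B = 71.5°; Δs = -18·(0.7748 − sin(2π·0.7748)/(2π)) = -16.7769; s = 18.0000 − 16.7769 = 1.2231
velocity in seg [288.5°–360°] (cycloidal), θ in radians: β = 55.4° = 0.9669 rad, B = 71.5° = 1.2479 rad; ds/dθ = (h/B)(1 − cos(2πβ/B)) = ((-18)/1.2479)(1 − cos(2π·0.7748)) = -12.183335 mm/rad

s = 1.2231, ds/dθ = -12.1833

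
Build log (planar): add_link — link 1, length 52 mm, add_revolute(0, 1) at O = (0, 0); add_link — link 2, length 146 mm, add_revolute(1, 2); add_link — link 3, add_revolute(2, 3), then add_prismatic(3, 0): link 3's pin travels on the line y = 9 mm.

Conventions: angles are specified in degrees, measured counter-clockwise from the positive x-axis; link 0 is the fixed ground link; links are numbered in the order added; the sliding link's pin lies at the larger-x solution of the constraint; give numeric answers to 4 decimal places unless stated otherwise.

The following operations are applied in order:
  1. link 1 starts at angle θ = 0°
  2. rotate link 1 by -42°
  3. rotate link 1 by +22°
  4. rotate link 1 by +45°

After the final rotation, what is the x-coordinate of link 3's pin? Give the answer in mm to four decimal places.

geometry: r = 52 mm, L = 146 mm, e = 9 mm; θ starts at 0°
rotate link 1 by -42°: θ ← 0° -42° = -42°
rotate link 1 by +22°: θ ← -42° +22° = -20°
rotate link 1 by +45°: θ ← -20° +45° = 25°
crank pin P = (r cos θ, r sin θ) = (47.128005, 21.976150)
h = r sin θ − e = 21.976150 − 9 = 12.976150
x = r cos θ + √(L² − h²) = 47.128005 + 145.422211 = 192.550216

192.5502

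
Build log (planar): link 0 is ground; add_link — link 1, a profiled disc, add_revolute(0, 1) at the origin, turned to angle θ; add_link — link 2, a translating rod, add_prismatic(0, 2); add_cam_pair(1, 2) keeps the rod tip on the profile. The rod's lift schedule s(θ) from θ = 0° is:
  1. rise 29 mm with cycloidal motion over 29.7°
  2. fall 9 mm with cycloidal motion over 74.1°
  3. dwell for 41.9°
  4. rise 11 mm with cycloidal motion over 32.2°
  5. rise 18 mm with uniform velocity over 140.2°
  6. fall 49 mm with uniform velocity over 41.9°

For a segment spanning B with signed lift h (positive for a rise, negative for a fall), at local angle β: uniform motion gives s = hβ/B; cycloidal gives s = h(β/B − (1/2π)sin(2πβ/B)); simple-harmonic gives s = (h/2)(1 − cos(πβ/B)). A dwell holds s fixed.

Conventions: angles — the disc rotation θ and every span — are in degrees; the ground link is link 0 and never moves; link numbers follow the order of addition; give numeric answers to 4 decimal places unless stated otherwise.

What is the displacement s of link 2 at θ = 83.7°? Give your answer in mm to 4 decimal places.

seg 1 [0°–29.7°] cycloidal, h=29: full span → s += 29 → s = 29.0000
seg 2 [29.7°–103.8°] cycloidal, h=-9: θ=83.7° here. β=54, B=74.1. -9·(0.7287 − sin(2π·0.7287)/(2π)) = -7.9783 → s = 21.0217

21.0217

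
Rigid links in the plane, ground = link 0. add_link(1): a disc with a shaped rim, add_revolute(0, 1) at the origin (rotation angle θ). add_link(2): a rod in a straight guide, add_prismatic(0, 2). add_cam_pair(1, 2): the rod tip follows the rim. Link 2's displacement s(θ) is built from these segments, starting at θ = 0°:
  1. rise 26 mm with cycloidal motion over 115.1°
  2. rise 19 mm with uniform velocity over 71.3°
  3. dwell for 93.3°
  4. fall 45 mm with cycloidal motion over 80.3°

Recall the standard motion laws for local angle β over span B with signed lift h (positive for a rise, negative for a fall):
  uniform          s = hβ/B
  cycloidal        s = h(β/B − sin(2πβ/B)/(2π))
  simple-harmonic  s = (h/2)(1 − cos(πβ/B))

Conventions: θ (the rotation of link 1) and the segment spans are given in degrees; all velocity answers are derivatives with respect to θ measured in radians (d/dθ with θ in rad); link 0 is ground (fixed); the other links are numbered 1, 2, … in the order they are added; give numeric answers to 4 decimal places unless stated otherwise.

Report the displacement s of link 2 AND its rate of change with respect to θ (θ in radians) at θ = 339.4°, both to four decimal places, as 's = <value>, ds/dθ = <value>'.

segment 1 (0° to 115.1°, cycloidal, h = 26) is passed completely: s = 0.0000 + (26) = 26.0000
segment 2 (115.1° to 186.4°, uniform, h = 19) is passed completely: s = 26.0000 + (19) = 45.0000
segment 3 (186.4° to 279.7°, dwell): s unchanged at 45.0000
θ = 339.4° falls in segment 4 (279.7° to 360°, cycloidal, h = -45): β = 339.4 − 279.7 = 59.7°, B = 80.3°; Δs = -45·(0.7435 − sin(2π·0.7435)/(2π)) = -40.6117; s = 45.0000 − 40.6117 = 4.3883
velocity in seg [279.7°–360°] (cycloidal), θ in radians: β = 59.7° = 1.0420 rad, B = 80.3° = 1.4015 rad; ds/dθ = (h/B)(1 − cos(2πβ/B)) = ((-45)/1.4015)(1 − cos(2π·0.7435)) = -33.427094 mm/rad

s = 4.3883, ds/dθ = -33.4271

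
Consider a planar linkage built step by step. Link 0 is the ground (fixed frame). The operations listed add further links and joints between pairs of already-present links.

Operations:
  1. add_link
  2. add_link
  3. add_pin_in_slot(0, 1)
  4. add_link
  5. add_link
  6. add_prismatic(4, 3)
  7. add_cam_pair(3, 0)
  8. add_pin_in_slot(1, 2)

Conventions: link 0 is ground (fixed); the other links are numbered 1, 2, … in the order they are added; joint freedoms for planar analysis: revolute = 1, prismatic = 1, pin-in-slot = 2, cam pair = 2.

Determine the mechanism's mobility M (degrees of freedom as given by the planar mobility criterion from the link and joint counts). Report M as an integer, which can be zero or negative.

link 0 = ground. State L|J1|J2 = 1|0|0
+link1  2|0|0
+link2  3|0|0
PS(0,1) f=2→J2  3|0|1
+link3  4|0|1
+link4  5|0|1
P(4,3) f=1→J1  5|1|1
C(3,0) f=2→J2  5|1|2
PS(1,2) f=2→J2  5|1|3
M = 3(5−1)−2·1−3 = 12−2−3 = 7

M = 7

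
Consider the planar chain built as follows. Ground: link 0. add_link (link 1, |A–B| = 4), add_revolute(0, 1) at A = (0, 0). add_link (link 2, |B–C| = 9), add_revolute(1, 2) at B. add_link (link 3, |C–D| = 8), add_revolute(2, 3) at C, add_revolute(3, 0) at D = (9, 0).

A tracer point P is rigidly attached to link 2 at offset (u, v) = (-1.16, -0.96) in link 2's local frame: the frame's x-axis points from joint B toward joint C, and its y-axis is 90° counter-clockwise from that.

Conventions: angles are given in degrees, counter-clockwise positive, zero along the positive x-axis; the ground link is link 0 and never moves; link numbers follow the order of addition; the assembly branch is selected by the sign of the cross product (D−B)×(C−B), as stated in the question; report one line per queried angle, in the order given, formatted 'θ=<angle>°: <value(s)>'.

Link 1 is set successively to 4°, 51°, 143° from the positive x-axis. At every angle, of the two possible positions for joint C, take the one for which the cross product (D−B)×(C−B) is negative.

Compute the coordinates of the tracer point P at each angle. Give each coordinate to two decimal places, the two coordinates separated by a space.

A=(0,0), D=(9.00,0)
θ=4°: B = A + 4.00·(cos4°, sin4°) = (3.9903, 0.2790)
θ=4°: |BD| = 5.0175
θ=4°: circle(B,9.00) ∩ circle(D,8.00): a=4.2028, h=7.9584
θ=4°:   candidates: C₊=(8.6291,7.9914) cross=39.931; C₋=(7.7440,-7.9008) cross=-39.931
θ=4°:   branch - wants cross < 0 → take C=(7.7440,-7.9008) (cross=-39.931)
θ=4°: ex = (C−B)/|BC| = (0.4171,-0.9089); ey = (0.9089,0.4171)
θ=4°: P = B + -1.16·ex + -0.96·ey = (2.6339,0.9329)
θ=51°: B = A + 4.00·(cos51°, sin51°) = (2.5173, 3.1086)
θ=51°: |BD| = 7.1895
θ=51°: circle(B,9.00) ∩ circle(D,8.00): a=4.7770, h=7.6276
θ=51°:   candidates: C₊=(10.1227,7.9208) cross=54.839; C₋=(3.5267,-5.8346) cross=-54.839
θ=51°:   branch - wants cross < 0 → take C=(3.5267,-5.8346) (cross=-54.839)
θ=51°: ex = (C−B)/|BC| = (0.1122,-0.9937); ey = (0.9937,0.1122)
θ=51°: P = B + -1.16·ex + -0.96·ey = (1.4332,4.1536)
θ=143°: B = A + 4.00·(cos143°, sin143°) = (-3.1945, 2.4073)
θ=143°: |BD| = 12.4299
θ=143°: circle(B,9.00) ∩ circle(D,8.00): a=6.8988, h=5.7799
θ=143°:   candidates: C₊=(4.6930,6.7416) cross=71.843; C₋=(2.4542,-4.5993) cross=-71.843
θ=143°:   branch - wants cross < 0 → take C=(2.4542,-4.5993) (cross=-71.843)
θ=143°: ex = (C−B)/|BC| = (0.6276,-0.7785); ey = (0.7785,0.6276)
θ=143°: P = B + -1.16·ex + -0.96·ey = (-4.6700,2.7078)

θ=4°: 2.63 0.93
θ=51°: 1.43 4.15
θ=143°: -4.67 2.71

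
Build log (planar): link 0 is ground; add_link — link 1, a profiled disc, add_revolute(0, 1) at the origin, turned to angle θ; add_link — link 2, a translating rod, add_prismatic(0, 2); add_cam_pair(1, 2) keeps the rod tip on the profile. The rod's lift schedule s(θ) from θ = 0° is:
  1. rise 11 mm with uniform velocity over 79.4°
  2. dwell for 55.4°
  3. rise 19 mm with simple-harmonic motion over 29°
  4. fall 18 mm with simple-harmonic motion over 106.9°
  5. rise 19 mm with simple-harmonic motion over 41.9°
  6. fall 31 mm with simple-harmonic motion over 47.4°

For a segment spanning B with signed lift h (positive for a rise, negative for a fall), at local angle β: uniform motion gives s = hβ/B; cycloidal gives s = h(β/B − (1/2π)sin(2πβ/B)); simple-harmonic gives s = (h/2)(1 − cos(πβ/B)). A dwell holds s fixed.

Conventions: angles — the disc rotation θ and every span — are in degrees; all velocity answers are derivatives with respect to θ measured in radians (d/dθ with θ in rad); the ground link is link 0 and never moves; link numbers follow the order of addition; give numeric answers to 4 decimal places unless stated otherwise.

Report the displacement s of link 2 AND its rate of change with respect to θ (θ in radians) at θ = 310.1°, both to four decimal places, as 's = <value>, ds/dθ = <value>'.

seg 1 [0°–79.4°] uniform, h=11: full span → s += 11 → s = 11.0000
seg 2 [79.4°–134.8°] dwell: s stays 11.0000
seg 3 [134.8°–163.8°] simple-harmonic, h=19: full span → s += 19 → s = 30.0000
seg 4 [163.8°–270.7°] simple-harmonic, h=-18: full span → s += -18 → s = 12.0000
seg 5 [270.7°–312.6°] simple-harmonic, h=19: θ=310.1° here. β=39.4, B=41.9. 19/2·(1 − cos(π·0.9403)) = 18.8336 → s = 30.8336
velocity in seg [270.7°–312.6°] (simple-harmonic), θ in radians: β = 39.4° = 0.6877 rad, B = 41.9° = 0.7313 rad; ds/dθ = (πh/(2B)) sin(πβ/B) = (π·19/(2·0.7313)) sin(π·0.9403) = 7.605219 mm/rad

s = 30.8336, ds/dθ = 7.6052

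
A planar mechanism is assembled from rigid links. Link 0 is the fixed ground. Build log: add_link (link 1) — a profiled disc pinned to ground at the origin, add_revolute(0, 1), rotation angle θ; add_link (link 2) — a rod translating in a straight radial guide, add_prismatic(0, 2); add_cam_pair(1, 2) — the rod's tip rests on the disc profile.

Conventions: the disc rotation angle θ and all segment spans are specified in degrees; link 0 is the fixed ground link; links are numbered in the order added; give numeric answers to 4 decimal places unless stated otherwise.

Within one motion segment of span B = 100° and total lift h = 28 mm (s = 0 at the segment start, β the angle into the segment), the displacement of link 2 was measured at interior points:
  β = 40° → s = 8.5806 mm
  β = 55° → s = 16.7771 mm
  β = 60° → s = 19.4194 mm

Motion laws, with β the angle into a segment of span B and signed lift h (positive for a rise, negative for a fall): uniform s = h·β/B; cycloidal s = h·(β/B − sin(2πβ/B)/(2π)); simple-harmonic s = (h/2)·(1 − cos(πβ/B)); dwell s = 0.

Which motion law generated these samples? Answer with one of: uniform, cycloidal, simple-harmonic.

candidates at β/B = r: uniform s = h·r (linear in β); cycloidal s = h·(r − sin(2πr)/(2π)); simple-harmonic s = (h/2)(1 − cos(πr))
β=40°: printed 8.5806 | uniform 11.2000, cycloidal 8.5806, simple-harmonic 9.6738
β=55°: printed 16.7771 | uniform 15.4000, cycloidal 16.7771, simple-harmonic 16.1901
β=60°: printed 19.4194 | uniform 16.8000, cycloidal 19.4194, simple-harmonic 18.3262
only one law matches every sample → cycloidal

cycloidal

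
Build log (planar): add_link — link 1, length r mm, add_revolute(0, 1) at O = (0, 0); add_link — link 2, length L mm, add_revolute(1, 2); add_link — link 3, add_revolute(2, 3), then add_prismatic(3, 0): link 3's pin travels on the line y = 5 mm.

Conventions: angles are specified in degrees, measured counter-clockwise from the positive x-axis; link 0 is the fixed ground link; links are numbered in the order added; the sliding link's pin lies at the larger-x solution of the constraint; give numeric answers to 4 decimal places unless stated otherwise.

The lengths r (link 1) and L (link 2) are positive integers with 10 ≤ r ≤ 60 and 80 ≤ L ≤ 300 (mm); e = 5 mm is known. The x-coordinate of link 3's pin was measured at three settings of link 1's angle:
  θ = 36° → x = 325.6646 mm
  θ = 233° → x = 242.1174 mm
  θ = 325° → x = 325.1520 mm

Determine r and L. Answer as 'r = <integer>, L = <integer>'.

constraint per measurement: (x − r cos θ)² + (r sin θ − e)² = L²
subtracting the θ₁ and θ₂ equations cancels the r² and L² terms:
r = (x₁² − x₂²) / (2[(x₁cos θ₁ + e sin θ₁) − (x₂cos θ₂ + e sin θ₂)]) = 57.0000 → r = 57
L² = (x₁ − r cos θ₁)² + (r sin θ₁ − e)² = 78961.0198 → L = 281.0000 → L = 281
check at θ₃=325°: x = 325.1520 (printed 325.1520) ✓

r = 57, L = 281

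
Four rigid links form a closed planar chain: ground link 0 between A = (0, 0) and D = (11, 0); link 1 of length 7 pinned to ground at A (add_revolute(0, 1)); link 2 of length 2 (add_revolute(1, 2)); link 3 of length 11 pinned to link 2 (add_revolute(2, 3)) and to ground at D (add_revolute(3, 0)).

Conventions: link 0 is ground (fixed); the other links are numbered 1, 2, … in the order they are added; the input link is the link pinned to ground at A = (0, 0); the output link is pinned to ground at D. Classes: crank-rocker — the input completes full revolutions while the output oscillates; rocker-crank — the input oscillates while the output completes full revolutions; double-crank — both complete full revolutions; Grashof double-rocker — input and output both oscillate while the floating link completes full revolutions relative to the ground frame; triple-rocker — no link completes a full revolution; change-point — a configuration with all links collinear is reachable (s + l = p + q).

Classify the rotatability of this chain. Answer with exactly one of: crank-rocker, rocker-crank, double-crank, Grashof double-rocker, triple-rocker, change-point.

lengths: ground=11, input=7, coupler=2, output=11
sorted: s=2 (shortest), l=11 (longest), p+q=18
s + l = 13 vs p + q = 18
s + l < p + q (Grashof) with shortest = coupler link → Grashof double-rocker

Grashof double-rocker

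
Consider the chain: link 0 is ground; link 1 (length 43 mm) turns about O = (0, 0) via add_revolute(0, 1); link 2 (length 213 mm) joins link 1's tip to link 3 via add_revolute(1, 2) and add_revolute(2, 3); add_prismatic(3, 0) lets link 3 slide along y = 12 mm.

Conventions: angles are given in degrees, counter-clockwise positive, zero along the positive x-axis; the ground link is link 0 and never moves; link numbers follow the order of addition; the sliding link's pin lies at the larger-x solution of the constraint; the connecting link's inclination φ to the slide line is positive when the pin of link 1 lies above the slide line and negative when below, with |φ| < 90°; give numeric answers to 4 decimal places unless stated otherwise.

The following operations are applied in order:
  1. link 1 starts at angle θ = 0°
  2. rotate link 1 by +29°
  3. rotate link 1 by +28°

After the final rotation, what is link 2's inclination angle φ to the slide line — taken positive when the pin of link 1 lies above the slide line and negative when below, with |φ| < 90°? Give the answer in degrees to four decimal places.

geometry: r = 43 mm, L = 213 mm, e = 12 mm; θ starts at 0°
rotate link 1 by +29°: θ ← 0° +29° = 29°
rotate link 1 by +28°: θ ← 29° +28° = 57°
h = r sin θ − e = 36.062834 − 12 = 24.062834
sin φ = h / L = 24.062834 / 213 = 0.11297105
φ = arcsin(0.11297105) = 6.486612°

6.4866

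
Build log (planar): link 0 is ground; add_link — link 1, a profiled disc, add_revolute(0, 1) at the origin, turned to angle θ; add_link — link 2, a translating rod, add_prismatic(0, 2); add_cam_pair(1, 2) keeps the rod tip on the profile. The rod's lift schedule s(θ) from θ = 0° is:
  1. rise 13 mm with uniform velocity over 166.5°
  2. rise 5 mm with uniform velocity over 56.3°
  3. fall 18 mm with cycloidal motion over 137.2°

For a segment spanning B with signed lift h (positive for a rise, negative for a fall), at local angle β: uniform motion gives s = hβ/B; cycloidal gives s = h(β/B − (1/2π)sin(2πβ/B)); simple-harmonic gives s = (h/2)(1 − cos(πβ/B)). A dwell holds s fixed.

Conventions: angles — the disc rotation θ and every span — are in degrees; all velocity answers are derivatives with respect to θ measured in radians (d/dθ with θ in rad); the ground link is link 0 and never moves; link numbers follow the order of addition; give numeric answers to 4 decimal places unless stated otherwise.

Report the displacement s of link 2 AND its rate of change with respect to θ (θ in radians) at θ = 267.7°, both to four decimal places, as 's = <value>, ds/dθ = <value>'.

seg 1 [0°–166.5°] uniform, h=13: full span → s += 13 → s = 13.0000
seg 2 [166.5°–222.8°] uniform, h=5: full span → s += 5 → s = 18.0000
seg 3 [222.8°–360°] cycloidal, h=-18: θ=267.7° here. β=44.9, B=137.2. -18·(0.3273 − sin(2π·0.3273)/(2π)) = -3.3568 → s = 14.6432
velocity in seg [222.8°–360°] (cycloidal), θ in radians: β = 44.9° = 0.7837 rad, B = 137.2° = 2.3946 rad; ds/dθ = (h/B)(1 − cos(2πβ/B)) = ((-18)/2.3946)(1 − cos(2π·0.3273)) = -11.024295 mm/rad

s = 14.6432, ds/dθ = -11.0243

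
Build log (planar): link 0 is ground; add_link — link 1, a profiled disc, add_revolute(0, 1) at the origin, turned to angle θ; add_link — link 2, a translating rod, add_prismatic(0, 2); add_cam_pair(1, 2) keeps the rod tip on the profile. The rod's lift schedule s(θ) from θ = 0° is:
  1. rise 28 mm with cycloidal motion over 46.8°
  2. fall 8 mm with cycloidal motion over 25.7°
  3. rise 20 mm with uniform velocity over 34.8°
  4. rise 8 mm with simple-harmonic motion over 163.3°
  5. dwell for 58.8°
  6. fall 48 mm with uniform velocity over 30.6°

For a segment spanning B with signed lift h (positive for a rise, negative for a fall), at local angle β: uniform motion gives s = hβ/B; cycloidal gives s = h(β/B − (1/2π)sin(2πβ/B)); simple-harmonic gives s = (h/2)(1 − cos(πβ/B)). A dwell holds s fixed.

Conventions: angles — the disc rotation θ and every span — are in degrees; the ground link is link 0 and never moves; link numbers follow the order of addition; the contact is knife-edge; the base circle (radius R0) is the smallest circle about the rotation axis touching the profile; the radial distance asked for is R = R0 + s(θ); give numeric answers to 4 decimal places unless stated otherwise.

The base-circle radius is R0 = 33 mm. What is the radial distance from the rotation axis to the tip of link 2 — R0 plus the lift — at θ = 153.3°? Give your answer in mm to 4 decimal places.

seg 1 [0°–46.8°] cycloidal, h=28: full span → s += 28 → s = 28.0000
seg 2 [46.8°–72.5°] cycloidal, h=-8: full span → s += -8 → s = 20.0000
seg 3 [72.5°–107.3°] uniform, h=20: full span → s += 20 → s = 40.0000
seg 4 [107.3°–270.6°] simple-harmonic, h=8: θ=153.3° here. β=46, B=163.3. 8/2·(1 − cos(π·0.2817)) = 1.4667 → s = 41.4667
R = R0 + s = 33 + 41.4667 = 74.4667

74.4667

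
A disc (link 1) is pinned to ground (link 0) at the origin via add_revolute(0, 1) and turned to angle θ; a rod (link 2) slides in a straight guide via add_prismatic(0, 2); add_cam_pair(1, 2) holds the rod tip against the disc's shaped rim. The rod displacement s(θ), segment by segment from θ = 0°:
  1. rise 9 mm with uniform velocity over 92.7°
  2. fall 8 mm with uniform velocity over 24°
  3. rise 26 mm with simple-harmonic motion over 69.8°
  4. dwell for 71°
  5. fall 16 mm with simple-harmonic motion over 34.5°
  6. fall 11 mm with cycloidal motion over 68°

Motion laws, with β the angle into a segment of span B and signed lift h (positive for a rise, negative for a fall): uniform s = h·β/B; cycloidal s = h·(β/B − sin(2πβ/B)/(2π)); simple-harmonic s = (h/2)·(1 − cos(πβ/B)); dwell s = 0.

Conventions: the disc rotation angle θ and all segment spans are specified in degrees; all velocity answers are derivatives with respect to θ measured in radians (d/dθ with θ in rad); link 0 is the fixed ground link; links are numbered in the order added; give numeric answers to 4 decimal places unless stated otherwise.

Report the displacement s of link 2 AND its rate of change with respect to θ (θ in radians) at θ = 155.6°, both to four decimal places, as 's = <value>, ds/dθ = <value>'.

segment 1 (0° to 92.7°, uniform, h = 9) is passed completely: s = 0.0000 + (9) = 9.0000
segment 2 (92.7° to 116.7°, uniform, h = -8) is passed completely: s = 9.0000 + (-8) = 1.0000
θ = 155.6° falls in segment 3 (116.7° to 186.5°, simple-harmonic, h = 26): β = 155.6 − 116.7 = 38.9°, B = 69.8°; Δs = 26/2·(1 − cos(π·0.5573)) = 15.3278; s = 1.0000 + 15.3278 = 16.3278
velocity in seg [116.7°–186.5°] (simple-harmonic), θ in radians: β = 38.9° = 0.6789 rad, B = 69.8° = 1.2182 rad; ds/dθ = (πh/(2B)) sin(πβ/B) = (π·26/(2·1.2182)) sin(π·0.5573) = 32.982522 mm/rad

s = 16.3278, ds/dθ = 32.9825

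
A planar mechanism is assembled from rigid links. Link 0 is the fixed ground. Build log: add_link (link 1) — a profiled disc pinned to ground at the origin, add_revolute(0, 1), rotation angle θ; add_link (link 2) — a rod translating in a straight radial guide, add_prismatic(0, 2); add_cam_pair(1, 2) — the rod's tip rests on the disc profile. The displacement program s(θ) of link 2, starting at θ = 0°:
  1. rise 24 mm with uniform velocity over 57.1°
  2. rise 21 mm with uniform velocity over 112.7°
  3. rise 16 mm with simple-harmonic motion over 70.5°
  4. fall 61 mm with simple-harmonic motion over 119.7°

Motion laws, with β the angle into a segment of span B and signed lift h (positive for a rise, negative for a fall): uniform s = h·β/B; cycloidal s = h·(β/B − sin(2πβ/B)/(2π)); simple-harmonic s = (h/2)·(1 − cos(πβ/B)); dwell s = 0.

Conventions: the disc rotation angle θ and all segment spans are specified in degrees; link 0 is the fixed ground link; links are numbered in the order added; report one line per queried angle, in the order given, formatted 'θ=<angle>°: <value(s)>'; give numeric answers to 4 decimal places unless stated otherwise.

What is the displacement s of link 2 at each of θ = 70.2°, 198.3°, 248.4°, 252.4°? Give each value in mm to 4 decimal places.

seg 1 [0°–57.1°] uniform, h=24: full span → s += 24 → s = 24.0000
seg 2 [57.1°–169.8°] uniform, h=21: θ=70.2° here. β=13.1, B=112.7. 21·13.1/112.7 = 2.4410 → s = 26.4410
seg 2 [57.1°–169.8°] uniform, h=21: full span → s += 21 → s = 45.0000
seg 3 [169.8°–240.3°] simple-harmonic, h=16: θ=198.3° here. β=28.5, B=70.5. 16/2·(1 − cos(π·0.4043)) = 5.6298 → s = 50.6298
seg 3 [169.8°–240.3°] simple-harmonic, h=16: full span → s += 16 → s = 61.0000
seg 4 [240.3°–360°] simple-harmonic, h=-61: θ=248.4° here. β=8.1, B=119.7. -61/2·(1 − cos(π·0.0677)) = -0.6866 → s = 60.3134
seg 4 [240.3°–360°] simple-harmonic, h=-61: θ=252.4° here. β=12.1, B=119.7. -61/2·(1 − cos(π·0.1011)) = -1.5251 → s = 59.4749

θ=70.2°: 26.4410
θ=198.3°: 50.6298
θ=248.4°: 60.3134
θ=252.4°: 59.4749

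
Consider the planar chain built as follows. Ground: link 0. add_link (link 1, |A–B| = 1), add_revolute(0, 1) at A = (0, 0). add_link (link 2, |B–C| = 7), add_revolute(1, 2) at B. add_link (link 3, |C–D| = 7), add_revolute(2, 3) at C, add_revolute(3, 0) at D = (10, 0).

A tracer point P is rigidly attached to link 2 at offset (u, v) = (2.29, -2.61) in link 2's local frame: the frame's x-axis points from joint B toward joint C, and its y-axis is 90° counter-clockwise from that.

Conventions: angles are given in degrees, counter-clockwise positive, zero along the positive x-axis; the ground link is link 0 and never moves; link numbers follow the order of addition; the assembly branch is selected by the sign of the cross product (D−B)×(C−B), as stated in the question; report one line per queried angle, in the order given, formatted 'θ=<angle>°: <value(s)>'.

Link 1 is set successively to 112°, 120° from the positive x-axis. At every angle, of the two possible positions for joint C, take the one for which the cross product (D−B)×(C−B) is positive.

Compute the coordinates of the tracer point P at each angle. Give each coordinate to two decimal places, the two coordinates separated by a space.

A=(0,0), D=(10.00,0)
θ=112°: B = A + 1.00·(cos112°, sin112°) = (-0.3746, 0.9272)
θ=112°: |BD| = 10.4160
θ=112°: circle(B,7.00) ∩ circle(D,7.00): a=5.2080, h=4.6773
θ=112°:   candidates: C₊=(5.2290,5.1223) cross=48.718; C₋=(4.3963,-4.1951) cross=-48.718
θ=112°:   branch + wants cross > 0 → take C=(5.2290,5.1223) (cross=48.718)
θ=112°: ex = (C−B)/|BC| = (0.8005,0.5993); ey = (-0.5993,0.8005)
θ=112°: P = B + 2.29·ex + -2.61·ey = (3.0228,0.2102)
θ=120°: B = A + 1.00·(cos120°, sin120°) = (-0.5000, 0.8660)
θ=120°: |BD| = 10.5357
θ=120°: circle(B,7.00) ∩ circle(D,7.00): a=5.2678, h=4.6098
θ=120°:   candidates: C₊=(5.1289,5.0272) cross=48.567; C₋=(4.3711,-4.1612) cross=-48.567
θ=120°:   branch + wants cross > 0 → take C=(5.1289,5.0272) (cross=48.567)
θ=120°: ex = (C−B)/|BC| = (0.8041,0.5945); ey = (-0.5945,0.8041)
θ=120°: P = B + 2.29·ex + -2.61·ey = (2.8930,0.1285)

θ=112°: 3.02 0.21
θ=120°: 2.89 0.13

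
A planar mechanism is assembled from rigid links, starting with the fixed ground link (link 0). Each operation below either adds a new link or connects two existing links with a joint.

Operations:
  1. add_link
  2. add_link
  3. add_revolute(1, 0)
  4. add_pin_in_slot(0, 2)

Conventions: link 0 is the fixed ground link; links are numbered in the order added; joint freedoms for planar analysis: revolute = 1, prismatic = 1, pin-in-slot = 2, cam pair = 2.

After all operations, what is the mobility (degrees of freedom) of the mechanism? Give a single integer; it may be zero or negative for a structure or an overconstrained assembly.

(L,J1,J2)=(1,0,0); link0 fixed
link1: (2,0,0)
link2: (3,0,0)
R 1-0 [J1]: (3,1,0)
PS 0-2 [J2]: (3,1,1)
Grübler: 3·2 − 2·1 − 1 = 3

M = 3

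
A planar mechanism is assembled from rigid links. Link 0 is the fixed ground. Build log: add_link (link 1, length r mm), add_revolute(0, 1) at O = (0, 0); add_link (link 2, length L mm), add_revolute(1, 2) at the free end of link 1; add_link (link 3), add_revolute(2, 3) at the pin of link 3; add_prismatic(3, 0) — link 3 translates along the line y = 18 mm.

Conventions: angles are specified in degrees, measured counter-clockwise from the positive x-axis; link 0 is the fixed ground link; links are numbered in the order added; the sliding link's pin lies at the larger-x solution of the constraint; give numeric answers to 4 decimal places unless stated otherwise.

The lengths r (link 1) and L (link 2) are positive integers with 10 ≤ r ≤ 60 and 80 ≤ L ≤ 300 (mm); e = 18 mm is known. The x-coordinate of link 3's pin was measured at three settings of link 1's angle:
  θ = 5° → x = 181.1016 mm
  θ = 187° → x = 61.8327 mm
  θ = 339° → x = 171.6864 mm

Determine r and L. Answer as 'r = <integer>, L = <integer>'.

constraint per measurement: (x − r cos θ)² + (r sin θ − e)² = L²
subtracting the θ₁ and θ₂ equations cancels the r² and L² terms:
r = (x₁² − x₂²) / (2[(x₁cos θ₁ + e sin θ₁) − (x₂cos θ₂ + e sin θ₂)]) = 59.0000 → r = 59
L² = (x₁ − r cos θ₁)² + (r sin θ₁ − e)² = 15129.0012 → L = 123.0000 → L = 123
check at θ₃=339°: x = 171.6864 (printed 171.6864) ✓

r = 59, L = 123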